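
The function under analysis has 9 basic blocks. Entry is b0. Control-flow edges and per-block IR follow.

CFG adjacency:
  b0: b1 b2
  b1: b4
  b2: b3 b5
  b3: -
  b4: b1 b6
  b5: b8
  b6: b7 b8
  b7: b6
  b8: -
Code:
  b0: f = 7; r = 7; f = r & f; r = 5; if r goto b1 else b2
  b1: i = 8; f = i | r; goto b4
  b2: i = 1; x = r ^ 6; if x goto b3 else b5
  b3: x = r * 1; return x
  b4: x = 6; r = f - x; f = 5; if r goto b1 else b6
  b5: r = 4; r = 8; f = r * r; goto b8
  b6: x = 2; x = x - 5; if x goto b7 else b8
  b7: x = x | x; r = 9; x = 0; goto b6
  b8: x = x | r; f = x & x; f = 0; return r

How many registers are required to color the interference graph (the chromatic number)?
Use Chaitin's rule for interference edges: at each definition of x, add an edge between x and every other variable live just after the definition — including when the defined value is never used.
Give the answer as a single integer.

Per-block:
  b0: def={f,r} ue=∅
  b1: def={f,i} ue={r}
  b2: def={i,x} ue={r}
  b3: def={x} ue={r}
  b4: def={f,r,x} ue={f}
  b5: def={f,r} ue=∅
  b6: def={x} ue=∅
  b7: def={r,x} ue={x}
  b8: def={f,x} ue={r,x}

Live sets:
  b0 li=∅ lo={r}
  b1 li={r} lo={f}
  b2 li={r} lo={r,x}
  b3 li={r} lo=∅
  b4 li={f} lo={r}
  b5 li={x} lo={r,x}
  b6 li={r} lo={r,x}
  b7 li={x} lo={r}
  b8 li={r,x} lo=∅

Interference:
  f — {r,x}
  i — {r}
  r — {f,i,x}
  x — {f,r}

Colouring:
  lower bound: {f,r,x} mutually conflict ⇒ χ ≥ 3
  3-colouring: r0={r}  r1={f,i}  r2={x}
  χ = 3

Answer: 3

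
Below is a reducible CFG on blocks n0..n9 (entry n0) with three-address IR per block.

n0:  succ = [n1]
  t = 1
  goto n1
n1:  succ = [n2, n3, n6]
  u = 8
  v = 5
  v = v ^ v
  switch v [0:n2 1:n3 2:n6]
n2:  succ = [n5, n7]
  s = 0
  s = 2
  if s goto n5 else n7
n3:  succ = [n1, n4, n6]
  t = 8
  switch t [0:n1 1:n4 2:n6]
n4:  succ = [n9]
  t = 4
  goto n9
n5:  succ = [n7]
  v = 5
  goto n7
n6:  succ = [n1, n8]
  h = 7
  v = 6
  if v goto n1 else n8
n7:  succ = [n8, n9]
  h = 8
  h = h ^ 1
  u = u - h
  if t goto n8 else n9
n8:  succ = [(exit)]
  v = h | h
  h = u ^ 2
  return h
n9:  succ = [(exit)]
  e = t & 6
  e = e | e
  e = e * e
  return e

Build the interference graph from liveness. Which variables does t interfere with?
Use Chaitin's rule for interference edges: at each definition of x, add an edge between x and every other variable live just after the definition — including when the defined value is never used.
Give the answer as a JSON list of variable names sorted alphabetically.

def/use:
  n0: {t} / ∅
  n1: {u,v} / ∅
  n2: {s} / ∅
  n3: {t} / ∅
  n4: {t} / ∅
  n5: {v} / ∅
  n6: {h,v} / ∅
  n7: {h,u} / {t,u}
  n8: {h,v} / {h,u}
  n9: {e} / {t}

Liveness:
  n0: in=∅ out={t}
  n1: in={t} out={t,u}
  n2: in={t,u} out={t,u}
  n3: in={u} out={t,u}
  n4: in=∅ out={t}
  n5: in={t,u} out={t,u}
  n6: in={t,u} out={h,t,u}
  n7: in={t,u} out={h,t,u}
  n8: in={h,u} out=∅
  n9: in={t} out=∅

Interference:
  e↔∅
  h↔{t,u,v}
  s↔{t,u}
  t↔{h,s,u,v}
  u↔{h,s,t,v}
  v↔{h,t,u}

N(t) = ["h", "s", "u", "v"]

Answer: ["h", "s", "u", "v"]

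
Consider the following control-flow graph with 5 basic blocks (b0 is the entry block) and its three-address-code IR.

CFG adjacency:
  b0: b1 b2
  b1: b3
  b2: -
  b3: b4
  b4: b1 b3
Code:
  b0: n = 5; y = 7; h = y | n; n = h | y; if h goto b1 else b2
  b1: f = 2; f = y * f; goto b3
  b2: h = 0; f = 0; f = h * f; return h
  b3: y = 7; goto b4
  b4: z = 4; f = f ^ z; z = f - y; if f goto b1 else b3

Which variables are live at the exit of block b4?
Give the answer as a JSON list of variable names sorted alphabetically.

Block summaries:
  b0: def={h,n,y} ue=∅
  b1: def={f} ue={y}
  b2: def={f,h} ue=∅
  b3: def={y} ue=∅
  b4: def={f,z} ue={f,y}

Backward fixpoint:
  b0: in=∅ out={y}
  b1: in={y} out={f}
  b2: in=∅ out=∅
  b3: in={f} out={f,y}
  b4: in={f,y} out={f,y}

live-out(b4) = ["f", "y"]

Answer: ["f", "y"]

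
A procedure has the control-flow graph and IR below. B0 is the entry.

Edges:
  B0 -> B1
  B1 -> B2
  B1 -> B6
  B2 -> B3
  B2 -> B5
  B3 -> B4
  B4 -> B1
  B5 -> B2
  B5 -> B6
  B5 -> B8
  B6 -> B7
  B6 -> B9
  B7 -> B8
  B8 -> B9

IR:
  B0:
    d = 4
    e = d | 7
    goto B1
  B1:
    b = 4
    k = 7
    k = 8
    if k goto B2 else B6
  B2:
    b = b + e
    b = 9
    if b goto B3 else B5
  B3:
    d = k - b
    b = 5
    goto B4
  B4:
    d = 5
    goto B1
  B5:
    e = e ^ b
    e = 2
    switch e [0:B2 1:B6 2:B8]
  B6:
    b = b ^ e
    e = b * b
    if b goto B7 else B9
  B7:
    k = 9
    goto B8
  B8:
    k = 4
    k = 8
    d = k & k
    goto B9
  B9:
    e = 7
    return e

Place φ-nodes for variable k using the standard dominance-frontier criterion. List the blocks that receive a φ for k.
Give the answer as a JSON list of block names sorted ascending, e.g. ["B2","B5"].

idom tree: B1←B0 B2←B1 B3←B2 B4←B3 B5←B2 B6←B1 B7←B6 B8←B1 B9←B1
Dom at joins:
  B1: preds {B0,B4}: {B0} ∩ {B0,B1,B2,B3,B4} = {B0}; idom=B0
  B2: preds {B1,B5}: {B0,B1} ∩ {B0,B1,B2,B5} = {B0,B1}; idom=B1
  B6: preds {B1,B5}: {B0,B1} ∩ {B0,B1,B2,B5} = {B0,B1}; idom=B1
  B8: preds {B5,B7}: {B0,B1,B2,B5} ∩ {B0,B1,B6,B7} = {B0,B1}; idom=B1
  B9: preds {B6,B8}: {B0,B1,B6} ∩ {B0,B1,B8} = {B0,B1}; idom=B1

Frontier:
  join B1 pred B0: · stop@B0
  join B1 pred B4: B4→B3→B2→B1 stop@B0
  join B2 pred B1: · stop@B1
  join B2 pred B5: B5→B2 stop@B1
  join B6 pred B1: · stop@B1
  join B6 pred B5: B5→B2 stop@B1
  join B8 pred B5: B5→B2 stop@B1
  join B8 pred B7: B7→B6 stop@B1
  join B9 pred B6: B6 stop@B1
  join B9 pred B8: B8 stop@B1
  B0: DF=∅
  B1: DF={B1}
  B2: DF={B1,B2,B6,B8}
  B3: DF={B1}
  B4: DF={B1}
  B5: DF={B2,B6,B8}
  B6: DF={B8,B9}
  B7: DF={B8}
  B8: DF={B9}
  B9: DF=∅

φ for k: defs {B1,B7,B8}
  DF⁺ = {B1,B8,B9}

Answer: ["B1", "B8", "B9"]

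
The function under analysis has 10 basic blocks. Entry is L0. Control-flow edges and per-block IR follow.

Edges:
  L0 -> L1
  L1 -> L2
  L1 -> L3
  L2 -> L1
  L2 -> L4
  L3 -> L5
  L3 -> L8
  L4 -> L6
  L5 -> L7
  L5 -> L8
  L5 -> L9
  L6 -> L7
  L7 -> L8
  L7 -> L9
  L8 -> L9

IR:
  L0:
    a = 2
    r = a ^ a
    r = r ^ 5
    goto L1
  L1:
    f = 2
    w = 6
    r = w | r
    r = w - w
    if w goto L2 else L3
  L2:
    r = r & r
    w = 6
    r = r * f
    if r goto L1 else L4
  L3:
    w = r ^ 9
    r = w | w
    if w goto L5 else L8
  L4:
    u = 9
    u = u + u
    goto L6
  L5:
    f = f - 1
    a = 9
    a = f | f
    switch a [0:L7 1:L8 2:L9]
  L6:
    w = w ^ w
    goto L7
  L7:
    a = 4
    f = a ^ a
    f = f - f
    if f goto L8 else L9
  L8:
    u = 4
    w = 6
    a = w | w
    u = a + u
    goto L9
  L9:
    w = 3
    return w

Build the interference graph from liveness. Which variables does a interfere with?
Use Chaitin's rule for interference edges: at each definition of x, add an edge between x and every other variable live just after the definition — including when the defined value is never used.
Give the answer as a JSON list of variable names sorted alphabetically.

def/use:
  L0: def={a,r} ue=∅
  L1: def={f,r,w} ue={r}
  L2: def={r,w} ue={f,r}
  L3: def={r,w} ue={r}
  L4: def={u} ue=∅
  L5: def={a,f} ue={f}
  L6: def={w} ue={w}
  L7: def={a,f} ue=∅
  L8: def={a,u,w} ue=∅
  L9: def={w} ue=∅

Liveness:
  live L0: ∅→{r}
  live L1: {r}→{f,r}
  live L2: {f,r}→{r,w}
  live L3: {f,r}→{f}
  live L4: {w}→{w}
  live L5: {f}→∅
  live L6: {w}→∅
  live L7: ∅→∅
  live L8: ∅→∅
  live L9: ∅→∅

Interference:
  a↔{f,u}
  f↔{a,r,w}
  r↔{f,w}
  u↔{a,w}
  w↔{f,r,u}

N(a) = ["f", "u"]

Answer: ["f", "u"]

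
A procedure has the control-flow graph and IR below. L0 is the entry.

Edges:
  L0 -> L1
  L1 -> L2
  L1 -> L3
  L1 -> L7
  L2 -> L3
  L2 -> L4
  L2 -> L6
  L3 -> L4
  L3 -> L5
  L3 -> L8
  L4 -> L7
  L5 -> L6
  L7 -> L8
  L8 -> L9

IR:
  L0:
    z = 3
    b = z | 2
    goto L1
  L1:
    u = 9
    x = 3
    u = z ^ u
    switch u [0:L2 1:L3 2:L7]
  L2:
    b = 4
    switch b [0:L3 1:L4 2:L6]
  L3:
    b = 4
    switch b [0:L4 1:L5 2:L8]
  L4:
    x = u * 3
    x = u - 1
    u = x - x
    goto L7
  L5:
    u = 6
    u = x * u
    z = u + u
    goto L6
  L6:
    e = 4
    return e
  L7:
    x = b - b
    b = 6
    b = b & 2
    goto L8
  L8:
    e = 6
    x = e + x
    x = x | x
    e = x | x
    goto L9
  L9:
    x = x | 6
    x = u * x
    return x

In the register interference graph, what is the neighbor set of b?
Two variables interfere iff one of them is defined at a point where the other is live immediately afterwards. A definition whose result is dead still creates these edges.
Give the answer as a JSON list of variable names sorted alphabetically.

Answer: ["u", "x", "z"]

Analysis:
Per-block:
  L0: def={b,z} ue=∅
  L1: def={u,x} ue={z}
  L2: def={b} ue=∅
  L3: def={b} ue=∅
  L4: def={u,x} ue={u}
  L5: def={u,z} ue={x}
  L6: def={e} ue=∅
  L7: def={b,x} ue={b}
  L8: def={e,x} ue={x}
  L9: def={x} ue={u,x}

Live sets:
  live L0: ∅→{b,z}
  live L1: {b,z}→{b,u,x}
  live L2: {u,x}→{b,u,x}
  live L3: {u,x}→{b,u,x}
  live L4: {b,u}→{b,u}
  live L5: {x}→∅
  live L6: ∅→∅
  live L7: {b,u}→{u,x}
  live L8: {u,x}→{u,x}
  live L9: {u,x}→∅

Conflict graph:
  b — {u,x,z}
  e — {u,x}
  u — {b,e,x,z}
  x — {b,e,u,z}
  z — {b,u,x}

N(b) = ["u", "x", "z"]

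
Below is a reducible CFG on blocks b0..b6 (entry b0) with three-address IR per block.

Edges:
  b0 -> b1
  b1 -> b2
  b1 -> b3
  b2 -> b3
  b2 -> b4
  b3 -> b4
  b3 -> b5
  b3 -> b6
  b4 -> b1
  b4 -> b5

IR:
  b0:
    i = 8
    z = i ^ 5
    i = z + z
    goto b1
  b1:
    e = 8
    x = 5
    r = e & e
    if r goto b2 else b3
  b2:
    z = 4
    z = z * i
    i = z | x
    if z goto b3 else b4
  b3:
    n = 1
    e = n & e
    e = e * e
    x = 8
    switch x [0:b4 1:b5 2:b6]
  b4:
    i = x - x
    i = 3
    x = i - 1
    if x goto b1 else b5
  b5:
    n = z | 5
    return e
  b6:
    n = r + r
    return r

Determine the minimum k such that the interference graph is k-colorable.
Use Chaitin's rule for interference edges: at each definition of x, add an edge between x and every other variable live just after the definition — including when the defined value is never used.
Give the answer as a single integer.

Answer: 5

Derivation:
Per-block:
  b0: def={i,z} ue=∅
  b1: def={e,r,x} ue=∅
  b2: def={i,z} ue={i,x}
  b3: def={e,n,x} ue={e}
  b4: def={i,x} ue={x}
  b5: def={n} ue={e,z}
  b6: def={n} ue={r}

Backward fixpoint:
  b0: in=∅ out={i,z}
  b1: in={i,z} out={e,i,r,x,z}
  b2: in={e,i,r,x} out={e,r,x,z}
  b3: in={e,r,z} out={e,r,x,z}
  b4: in={e,x,z} out={e,i,z}
  b5: in={e,z} out=∅
  b6: in={r} out=∅

Interfere edges:
  e — {i,n,r,x,z}
  i — {e,r,x,z}
  n — {e,r,z}
  r — {e,i,n,x,z}
  x — {e,i,r,z}
  z — {e,i,n,r,x}

Chromatic number:
  {e,i,r,x,z} pairwise interfere (5-clique) ⇒ χ ≥ 5
  5-colouring: r0={e}  r1={r}  r2={z}  r3={i,n}  r4={x}
  χ = 5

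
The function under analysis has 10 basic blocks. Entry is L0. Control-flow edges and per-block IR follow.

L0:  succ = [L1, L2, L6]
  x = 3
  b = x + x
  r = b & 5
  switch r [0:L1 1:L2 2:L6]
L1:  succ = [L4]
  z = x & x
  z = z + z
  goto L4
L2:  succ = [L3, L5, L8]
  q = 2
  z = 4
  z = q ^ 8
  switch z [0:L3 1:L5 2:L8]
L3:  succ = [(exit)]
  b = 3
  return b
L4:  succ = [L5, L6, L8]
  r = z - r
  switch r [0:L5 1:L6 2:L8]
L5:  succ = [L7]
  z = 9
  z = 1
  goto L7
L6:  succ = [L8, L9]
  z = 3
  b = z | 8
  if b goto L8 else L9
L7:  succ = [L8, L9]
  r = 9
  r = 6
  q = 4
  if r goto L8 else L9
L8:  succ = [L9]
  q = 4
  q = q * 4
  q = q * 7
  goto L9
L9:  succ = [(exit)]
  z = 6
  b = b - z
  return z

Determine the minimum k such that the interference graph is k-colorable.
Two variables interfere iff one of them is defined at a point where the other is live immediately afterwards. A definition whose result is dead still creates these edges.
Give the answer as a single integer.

Answer: 4

Analysis:
Per-block:
  L0: def={b,r,x} ue=∅
  L1: def={z} ue={x}
  L2: def={q,z} ue=∅
  L3: def={b} ue=∅
  L4: def={r} ue={r,z}
  L5: def={z} ue=∅
  L6: def={b,z} ue=∅
  L7: def={q,r} ue=∅
  L8: def={q} ue=∅
  L9: def={b,z} ue={b}

Live sets:
  live L0: ∅→{b,r,x}
  live L1: {b,r,x}→{b,r,z}
  live L2: {b}→{b}
  live L3: ∅→∅
  live L4: {b,r,z}→{b}
  live L5: {b}→{b}
  live L6: ∅→{b}
  live L7: {b}→{b}
  live L8: {b}→{b}
  live L9: {b}→∅

Interference:
  b — {q,r,x,z}
  q — {b,r,z}
  r — {b,q,x,z}
  x — {b,r}
  z — {b,q,r}

Colouring:
  clique {b,q,r,z} ⇒ need ≥ 4
  assign b→c0 q→c2 r→c1 x→c2 z→c3 — no edge inside a register ⇒ χ ≤ 4
  χ = 4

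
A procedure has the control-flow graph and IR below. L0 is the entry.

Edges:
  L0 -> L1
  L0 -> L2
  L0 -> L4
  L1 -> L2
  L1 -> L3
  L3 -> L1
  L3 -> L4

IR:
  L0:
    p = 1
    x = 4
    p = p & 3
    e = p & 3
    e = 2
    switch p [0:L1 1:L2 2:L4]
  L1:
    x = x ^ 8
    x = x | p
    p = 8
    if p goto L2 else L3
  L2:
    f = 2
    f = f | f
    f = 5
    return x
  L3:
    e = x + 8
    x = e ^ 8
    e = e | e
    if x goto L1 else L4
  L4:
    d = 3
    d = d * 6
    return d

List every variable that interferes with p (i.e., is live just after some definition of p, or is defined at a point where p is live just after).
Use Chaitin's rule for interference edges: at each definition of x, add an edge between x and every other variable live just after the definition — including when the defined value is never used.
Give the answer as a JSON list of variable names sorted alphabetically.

Answer: ["e", "x"]

Analysis:
def/use:
  L0: {e,p,x} / ∅
  L1: {p,x} / {p,x}
  L2: {f} / {x}
  L3: {e,x} / {x}
  L4: {d} / ∅

Liveness:
  live L0: ∅→{p,x}
  live L1: {p,x}→{p,x}
  live L2: {x}→∅
  live L3: {p,x}→{p,x}
  live L4: ∅→∅

Interference:
  d↔∅
  e↔{p,x}
  f↔{x}
  p↔{e,x}
  x↔{e,f,p}

N(p) = ["e", "x"]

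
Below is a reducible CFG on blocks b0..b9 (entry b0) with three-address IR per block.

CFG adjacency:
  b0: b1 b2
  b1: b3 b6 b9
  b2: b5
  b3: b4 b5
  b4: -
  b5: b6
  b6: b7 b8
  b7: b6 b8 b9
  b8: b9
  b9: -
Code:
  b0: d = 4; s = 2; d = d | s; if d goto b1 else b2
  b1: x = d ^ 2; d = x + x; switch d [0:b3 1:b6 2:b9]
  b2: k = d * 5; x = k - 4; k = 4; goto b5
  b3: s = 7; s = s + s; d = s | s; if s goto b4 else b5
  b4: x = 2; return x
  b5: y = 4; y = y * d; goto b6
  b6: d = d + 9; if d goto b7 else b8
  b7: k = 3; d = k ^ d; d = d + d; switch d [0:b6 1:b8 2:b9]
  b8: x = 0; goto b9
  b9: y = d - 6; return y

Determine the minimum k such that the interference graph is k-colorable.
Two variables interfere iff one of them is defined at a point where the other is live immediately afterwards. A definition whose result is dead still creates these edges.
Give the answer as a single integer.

Per-block:
  b0: {d,s} / ∅
  b1: {d,x} / {d}
  b2: {k,x} / {d}
  b3: {d,s} / ∅
  b4: {x} / ∅
  b5: {y} / {d}
  b6: {d} / {d}
  b7: {d,k} / {d}
  b8: {x} / ∅
  b9: {y} / {d}

Live sets:
  b0: in=∅ out={d}
  b1: in={d} out={d}
  b2: in={d} out={d}
  b3: in=∅ out={d}
  b4: in=∅ out=∅
  b5: in={d} out={d}
  b6: in={d} out={d}
  b7: in={d} out={d}
  b8: in={d} out={d}
  b9: in={d} out=∅

Conflict graph:
  d: {k,s,x,y}
  k: {d}
  s: {d}
  x: {d}
  y: {d}

Colouring:
  lower bound: {d,k} mutually conflict ⇒ χ ≥ 2
  2-colouring: r0={d}  r1={k,s,x,y}
  χ = 2

Answer: 2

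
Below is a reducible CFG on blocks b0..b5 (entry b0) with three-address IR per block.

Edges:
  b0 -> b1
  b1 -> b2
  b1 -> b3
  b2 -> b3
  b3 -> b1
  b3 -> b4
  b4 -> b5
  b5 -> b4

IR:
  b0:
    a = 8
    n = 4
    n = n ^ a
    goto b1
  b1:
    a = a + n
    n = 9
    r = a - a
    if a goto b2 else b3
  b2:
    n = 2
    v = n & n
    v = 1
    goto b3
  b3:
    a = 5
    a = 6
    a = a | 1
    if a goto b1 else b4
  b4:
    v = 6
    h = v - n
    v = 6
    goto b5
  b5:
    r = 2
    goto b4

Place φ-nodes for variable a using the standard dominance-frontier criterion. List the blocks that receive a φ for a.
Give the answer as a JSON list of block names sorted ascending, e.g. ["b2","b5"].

idom tree: b1←b0 b2←b1 b3←b1 b4←b3 b5←b4
Dom at joins:
  b1: preds {b0,b3}: {b0} ∩ {b0,b1,b3} = {b0}; idom=b0
  b3: preds {b1,b2}: {b0,b1} ∩ {b0,b1,b2} = {b0,b1}; idom=b1
  b4: preds {b3,b5}: {b0,b1,b3} ∩ {b0,b1,b3,b4,b5} = {b0,b1,b3}; idom=b3

Frontier:
  join b1 pred b0: · stop@b0
  join b1 pred b3: b3→b1 stop@b0
  join b3 pred b1: · stop@b1
  join b3 pred b2: b2 stop@b1
  join b4 pred b3: · stop@b3
  join b4 pred b5: b5→b4 stop@b3
  b0: DF=∅
  b1: DF={b1}
  b2: DF={b3}
  b3: DF={b1}
  b4: DF={b4}
  b5: DF={b4}

φ for a: defs {b0,b1,b3}
  DF⁺ = {b1}

Answer: ["b1"]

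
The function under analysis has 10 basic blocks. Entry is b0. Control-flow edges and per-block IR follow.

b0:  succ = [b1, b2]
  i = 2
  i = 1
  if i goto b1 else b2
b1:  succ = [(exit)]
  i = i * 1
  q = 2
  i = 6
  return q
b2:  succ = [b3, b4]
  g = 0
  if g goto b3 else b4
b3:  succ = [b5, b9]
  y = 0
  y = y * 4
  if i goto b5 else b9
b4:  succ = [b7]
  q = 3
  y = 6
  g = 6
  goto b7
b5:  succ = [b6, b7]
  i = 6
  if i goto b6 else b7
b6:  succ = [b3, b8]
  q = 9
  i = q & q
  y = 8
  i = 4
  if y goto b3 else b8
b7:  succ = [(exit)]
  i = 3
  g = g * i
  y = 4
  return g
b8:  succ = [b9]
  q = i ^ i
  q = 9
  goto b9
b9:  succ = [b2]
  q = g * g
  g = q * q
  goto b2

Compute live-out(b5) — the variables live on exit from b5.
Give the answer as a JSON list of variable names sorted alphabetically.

Block summaries:
  b0: {i} / ∅
  b1: {i,q} / {i}
  b2: {g} / ∅
  b3: {y} / {i}
  b4: {g,q,y} / ∅
  b5: {i} / ∅
  b6: {i,q,y} / ∅
  b7: {g,i,y} / {g}
  b8: {q} / {i}
  b9: {g,q} / {g}

Live sets:
  b0 li=∅ lo={i}
  b1 li={i} lo=∅
  b2 li={i} lo={g,i}
  b3 li={g,i} lo={g,i}
  b4 li=∅ lo={g}
  b5 li={g} lo={g}
  b6 li={g} lo={g,i}
  b7 li={g} lo=∅
  b8 li={g,i} lo={g,i}
  b9 li={g,i} lo={i}

live-out(b5) = ["g"]

Answer: ["g"]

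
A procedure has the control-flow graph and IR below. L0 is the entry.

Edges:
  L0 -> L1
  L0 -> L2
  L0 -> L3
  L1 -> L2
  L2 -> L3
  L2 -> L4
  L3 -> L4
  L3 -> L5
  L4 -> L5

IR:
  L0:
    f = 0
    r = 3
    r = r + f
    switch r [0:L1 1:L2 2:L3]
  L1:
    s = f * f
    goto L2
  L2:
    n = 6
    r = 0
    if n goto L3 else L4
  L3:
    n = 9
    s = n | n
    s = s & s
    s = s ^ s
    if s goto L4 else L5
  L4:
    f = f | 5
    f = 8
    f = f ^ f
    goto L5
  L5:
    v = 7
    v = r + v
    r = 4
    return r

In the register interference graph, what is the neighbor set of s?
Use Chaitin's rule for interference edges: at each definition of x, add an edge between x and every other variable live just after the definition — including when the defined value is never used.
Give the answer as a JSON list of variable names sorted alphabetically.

Per-block:
  L0: def={f,r} ue=∅
  L1: def={s} ue={f}
  L2: def={n,r} ue=∅
  L3: def={n,s} ue=∅
  L4: def={f} ue={f}
  L5: def={r,v} ue={r}

Liveness:
  L0 li=∅ lo={f,r}
  L1 li={f} lo={f}
  L2 li={f} lo={f,r}
  L3 li={f,r} lo={f,r}
  L4 li={f,r} lo={r}
  L5 li={r} lo=∅

Interfere edges:
  f: {n,r,s}
  n: {f,r}
  r: {f,n,s,v}
  s: {f,r}
  v: {r}

N(s) = ["f", "r"]

Answer: ["f", "r"]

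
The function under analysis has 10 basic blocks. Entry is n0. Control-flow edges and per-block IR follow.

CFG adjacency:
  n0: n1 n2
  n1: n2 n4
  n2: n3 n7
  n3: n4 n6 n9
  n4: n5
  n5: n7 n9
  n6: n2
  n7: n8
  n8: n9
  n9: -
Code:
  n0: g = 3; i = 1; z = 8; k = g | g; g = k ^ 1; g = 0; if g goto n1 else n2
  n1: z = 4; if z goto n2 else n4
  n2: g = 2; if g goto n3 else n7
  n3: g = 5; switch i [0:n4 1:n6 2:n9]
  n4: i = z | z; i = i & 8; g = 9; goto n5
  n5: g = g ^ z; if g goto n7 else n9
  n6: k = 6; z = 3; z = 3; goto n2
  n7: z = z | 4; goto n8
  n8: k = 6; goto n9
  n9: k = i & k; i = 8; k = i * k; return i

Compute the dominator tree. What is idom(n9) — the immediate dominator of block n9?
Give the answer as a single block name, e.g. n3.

Answer: n0

Derivation:
idom tree: n1←n0 n2←n0 n3←n2 n4←n0 n5←n4 n6←n3 n7←n0 n8←n7 n9←n0
Join-block Dom:
  n2: preds {n0,n1,n6}: {n0} ∩ {n0,n1} ∩ {n0,n2,n3,n6} = {n0}; idom=n0
  n4: preds {n1,n3}: {n0,n1} ∩ {n0,n2,n3} = {n0}; idom=n0
  n7: preds {n2,n5}: {n0,n2} ∩ {n0,n4,n5} = {n0}; idom=n0
  n9: preds {n3,n5,n8}: {n0,n2,n3} ∩ {n0,n4,n5} ∩ {n0,n7,n8} = {n0}; idom=n0

idom(n9) = n0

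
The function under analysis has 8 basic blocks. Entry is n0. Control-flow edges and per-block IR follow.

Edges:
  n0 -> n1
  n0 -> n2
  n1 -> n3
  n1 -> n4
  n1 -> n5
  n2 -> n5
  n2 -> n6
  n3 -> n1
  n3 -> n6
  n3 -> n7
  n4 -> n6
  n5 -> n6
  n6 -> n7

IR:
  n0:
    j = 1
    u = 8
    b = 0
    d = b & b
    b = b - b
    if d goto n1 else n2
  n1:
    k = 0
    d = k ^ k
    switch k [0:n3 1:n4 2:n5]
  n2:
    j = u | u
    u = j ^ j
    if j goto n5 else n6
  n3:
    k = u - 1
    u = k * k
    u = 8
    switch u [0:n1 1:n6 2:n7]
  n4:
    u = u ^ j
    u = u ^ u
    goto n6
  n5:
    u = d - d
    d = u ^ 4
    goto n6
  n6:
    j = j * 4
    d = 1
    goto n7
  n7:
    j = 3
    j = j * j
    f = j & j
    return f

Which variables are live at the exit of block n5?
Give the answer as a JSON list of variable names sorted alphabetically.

Answer: ["j"]

Derivation:
def/use:
  n0: def={b,d,j,u} ue=∅
  n1: def={d,k} ue=∅
  n2: def={j,u} ue={u}
  n3: def={k,u} ue={u}
  n4: def={u} ue={j,u}
  n5: def={d,u} ue={d}
  n6: def={d,j} ue={j}
  n7: def={f,j} ue=∅

Liveness:
  live n0: ∅→{d,j,u}
  live n1: {j,u}→{d,j,u}
  live n2: {d,u}→{d,j}
  live n3: {j,u}→{j,u}
  live n4: {j,u}→{j}
  live n5: {d,j}→{j}
  live n6: {j}→∅
  live n7: ∅→∅

live-out(n5) = ["j"]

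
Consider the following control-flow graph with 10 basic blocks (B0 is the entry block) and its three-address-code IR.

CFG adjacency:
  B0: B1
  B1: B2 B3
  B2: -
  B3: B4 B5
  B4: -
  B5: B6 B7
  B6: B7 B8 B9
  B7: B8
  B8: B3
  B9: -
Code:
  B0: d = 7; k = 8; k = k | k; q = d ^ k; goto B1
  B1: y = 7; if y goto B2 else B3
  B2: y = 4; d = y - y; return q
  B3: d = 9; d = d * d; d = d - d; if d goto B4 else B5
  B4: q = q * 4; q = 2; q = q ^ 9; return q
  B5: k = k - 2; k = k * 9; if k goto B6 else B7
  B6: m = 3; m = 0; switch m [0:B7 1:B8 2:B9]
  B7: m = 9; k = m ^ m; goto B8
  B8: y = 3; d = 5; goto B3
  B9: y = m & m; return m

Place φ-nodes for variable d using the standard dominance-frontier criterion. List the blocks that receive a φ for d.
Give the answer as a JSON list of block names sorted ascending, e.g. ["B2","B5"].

idom tree: B1←B0 B2←B1 B3←B1 B4←B3 B5←B3 B6←B5 B7←B5 B8←B5 B9←B6
Dom at joins:
  B3: preds {B1,B8}: {B0,B1} ∩ {B0,B1,B3,B5,B8} = {B0,B1}; idom=B1
  B7: preds {B5,B6}: {B0,B1,B3,B5} ∩ {B0,B1,B3,B5,B6} = {B0,B1,B3,B5}; idom=B5
  B8: preds {B6,B7}: {B0,B1,B3,B5,B6} ∩ {B0,B1,B3,B5,B7} = {B0,B1,B3,B5}; idom=B5

DF derivation:
  B3←B1: walk · to B1
  B3←B8: walk B8→B5→B3 to B1
  B7←B5: walk · to B5
  B7←B6: walk B6 to B5
  B8←B6: walk B6 to B5
  B8←B7: walk B7 to B5
  DF(B0)=∅
  DF(B1)=∅
  DF(B2)=∅
  DF(B3)={B3}
  DF(B4)=∅
  DF(B5)={B3}
  DF(B6)={B7,B8}
  DF(B7)={B8}
  DF(B8)={B3}
  DF(B9)=∅

φ for d: defs {B0,B2,B3,B8}
  DF⁺ = {B3}

Answer: ["B3"]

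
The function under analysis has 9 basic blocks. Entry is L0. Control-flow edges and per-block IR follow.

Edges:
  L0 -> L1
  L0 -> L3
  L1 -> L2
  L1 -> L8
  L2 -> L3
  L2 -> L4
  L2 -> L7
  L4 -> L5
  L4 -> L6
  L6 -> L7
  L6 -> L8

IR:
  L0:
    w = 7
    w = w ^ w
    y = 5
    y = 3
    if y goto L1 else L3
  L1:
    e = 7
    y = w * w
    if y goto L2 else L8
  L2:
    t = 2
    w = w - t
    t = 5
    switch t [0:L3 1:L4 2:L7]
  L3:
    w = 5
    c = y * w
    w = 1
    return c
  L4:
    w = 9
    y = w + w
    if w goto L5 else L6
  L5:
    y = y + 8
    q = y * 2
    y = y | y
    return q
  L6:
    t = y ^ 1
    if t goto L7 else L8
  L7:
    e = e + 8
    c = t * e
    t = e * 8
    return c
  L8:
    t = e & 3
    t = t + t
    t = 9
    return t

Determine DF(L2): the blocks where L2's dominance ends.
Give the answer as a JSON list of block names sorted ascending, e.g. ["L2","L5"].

idom tree: L1←L0 L2←L1 L3←L0 L4←L2 L5←L4 L6←L4 L7←L2 L8←L1
Dom∩ at merges:
  L3: preds {L0,L2}: {L0} ∩ {L0,L1,L2} = {L0}; idom=L0
  L7: preds {L2,L6}: {L0,L1,L2} ∩ {L0,L1,L2,L4,L6} = {L0,L1,L2}; idom=L2
  L8: preds {L1,L6}: {L0,L1} ∩ {L0,L1,L2,L4,L6} = {L0,L1}; idom=L1

Frontier:
  join L3 pred L0: · stop@L0
  join L3 pred L2: L2→L1 stop@L0
  join L7 pred L2: · stop@L2
  join L7 pred L6: L6→L4 stop@L2
  join L8 pred L1: · stop@L1
  join L8 pred L6: L6→L4→L2 stop@L1
  L0 → ∅
  L1 → {L3}
  L2 → {L3,L8}
  L3 → ∅
  L4 → {L7,L8}
  L5 → ∅
  L6 → {L7,L8}
  L7 → ∅
  L8 → ∅

DF(L2) = ["L3", "L8"]

Answer: ["L3", "L8"]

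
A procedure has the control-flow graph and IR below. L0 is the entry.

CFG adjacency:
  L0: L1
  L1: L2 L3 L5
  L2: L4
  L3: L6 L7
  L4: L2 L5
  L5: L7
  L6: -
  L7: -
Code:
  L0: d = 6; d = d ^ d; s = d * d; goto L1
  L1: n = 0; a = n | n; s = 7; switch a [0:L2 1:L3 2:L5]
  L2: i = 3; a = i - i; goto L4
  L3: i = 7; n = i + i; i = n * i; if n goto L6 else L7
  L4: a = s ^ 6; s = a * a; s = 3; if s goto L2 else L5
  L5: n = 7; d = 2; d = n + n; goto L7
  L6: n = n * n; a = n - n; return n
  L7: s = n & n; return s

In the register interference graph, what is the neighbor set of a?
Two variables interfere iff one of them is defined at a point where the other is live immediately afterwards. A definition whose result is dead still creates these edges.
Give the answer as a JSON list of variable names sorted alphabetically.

Answer: ["n", "s"]

Derivation:
def/use:
  L0 def {d,s} use ∅
  L1 def {a,n,s} use ∅
  L2 def {a,i} use ∅
  L3 def {i,n} use ∅
  L4 def {a,s} use {s}
  L5 def {d,n} use ∅
  L6 def {a,n} use {n}
  L7 def {s} use {n}

Liveness:
  L0: in=∅ out=∅
  L1: in=∅ out={s}
  L2: in={s} out={s}
  L3: in=∅ out={n}
  L4: in={s} out={s}
  L5: in=∅ out={n}
  L6: in={n} out=∅
  L7: in={n} out=∅

Conflict graph:
  a: {n,s}
  d: {n}
  i: {n,s}
  n: {a,d,i}
  s: {a,i}

N(a) = ["n", "s"]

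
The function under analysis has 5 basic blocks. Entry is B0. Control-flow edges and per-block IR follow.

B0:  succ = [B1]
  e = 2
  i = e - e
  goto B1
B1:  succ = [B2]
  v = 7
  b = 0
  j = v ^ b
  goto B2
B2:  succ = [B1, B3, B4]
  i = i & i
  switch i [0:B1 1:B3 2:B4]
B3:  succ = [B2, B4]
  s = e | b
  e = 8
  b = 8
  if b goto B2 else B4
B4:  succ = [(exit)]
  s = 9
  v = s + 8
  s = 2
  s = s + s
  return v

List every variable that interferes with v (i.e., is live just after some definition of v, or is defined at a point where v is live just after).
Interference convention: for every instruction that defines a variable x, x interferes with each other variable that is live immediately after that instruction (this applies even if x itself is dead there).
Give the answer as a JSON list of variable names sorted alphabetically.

Answer: ["b", "e", "i", "s"]

Derivation:
Per-block:
  B0: {e,i} / ∅
  B1: {b,j,v} / ∅
  B2: {i} / {i}
  B3: {b,e,s} / {b,e}
  B4: {s,v} / ∅

Backward fixpoint:
  B0 li=∅ lo={e,i}
  B1 li={e,i} lo={b,e,i}
  B2 li={b,e,i} lo={b,e,i}
  B3 li={b,e,i} lo={b,e,i}
  B4 li=∅ lo=∅

Conflict graph:
  b: {e,i,j,v}
  e: {b,i,j,v}
  i: {b,e,j,s,v}
  j: {b,e,i}
  s: {i,v}
  v: {b,e,i,s}

N(v) = ["b", "e", "i", "s"]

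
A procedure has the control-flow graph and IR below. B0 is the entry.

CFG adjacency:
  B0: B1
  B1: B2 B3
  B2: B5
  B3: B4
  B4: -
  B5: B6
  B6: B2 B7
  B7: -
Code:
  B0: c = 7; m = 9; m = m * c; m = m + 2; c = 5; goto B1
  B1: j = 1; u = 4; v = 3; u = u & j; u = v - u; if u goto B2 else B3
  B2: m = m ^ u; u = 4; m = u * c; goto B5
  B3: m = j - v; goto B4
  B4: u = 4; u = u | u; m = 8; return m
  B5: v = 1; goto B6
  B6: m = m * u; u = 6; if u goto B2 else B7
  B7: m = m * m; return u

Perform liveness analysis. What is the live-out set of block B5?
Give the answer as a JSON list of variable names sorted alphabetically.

Answer: ["c", "m", "u"]

Working:
Per-block:
  B0: {c,m} / ∅
  B1: {j,u,v} / ∅
  B2: {m,u} / {c,m,u}
  B3: {m} / {j,v}
  B4: {m,u} / ∅
  B5: {v} / ∅
  B6: {m,u} / {m,u}
  B7: {m} / {m,u}

Liveness:
  B0: in=∅ out={c,m}
  B1: in={c,m} out={c,j,m,u,v}
  B2: in={c,m,u} out={c,m,u}
  B3: in={j,v} out=∅
  B4: in=∅ out=∅
  B5: in={c,m,u} out={c,m,u}
  B6: in={c,m,u} out={c,m,u}
  B7: in={m,u} out=∅

live-out(B5) = ["c", "m", "u"]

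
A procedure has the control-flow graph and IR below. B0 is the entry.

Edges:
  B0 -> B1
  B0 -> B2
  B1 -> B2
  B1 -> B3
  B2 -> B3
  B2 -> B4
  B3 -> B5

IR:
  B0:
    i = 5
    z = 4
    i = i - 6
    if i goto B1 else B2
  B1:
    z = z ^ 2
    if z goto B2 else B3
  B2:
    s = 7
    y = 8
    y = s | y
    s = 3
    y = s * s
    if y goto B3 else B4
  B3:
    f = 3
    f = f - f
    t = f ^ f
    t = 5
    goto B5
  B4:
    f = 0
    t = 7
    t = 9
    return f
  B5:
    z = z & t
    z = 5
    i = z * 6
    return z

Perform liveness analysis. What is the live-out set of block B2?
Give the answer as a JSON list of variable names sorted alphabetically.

Block summaries:
  B0: def={i,z} ue=∅
  B1: def={z} ue={z}
  B2: def={s,y} ue=∅
  B3: def={f,t} ue=∅
  B4: def={f,t} ue=∅
  B5: def={i,z} ue={t,z}

Liveness:
  B0: in=∅ out={z}
  B1: in={z} out={z}
  B2: in={z} out={z}
  B3: in={z} out={t,z}
  B4: in=∅ out=∅
  B5: in={t,z} out=∅

live-out(B2) = ["z"]

Answer: ["z"]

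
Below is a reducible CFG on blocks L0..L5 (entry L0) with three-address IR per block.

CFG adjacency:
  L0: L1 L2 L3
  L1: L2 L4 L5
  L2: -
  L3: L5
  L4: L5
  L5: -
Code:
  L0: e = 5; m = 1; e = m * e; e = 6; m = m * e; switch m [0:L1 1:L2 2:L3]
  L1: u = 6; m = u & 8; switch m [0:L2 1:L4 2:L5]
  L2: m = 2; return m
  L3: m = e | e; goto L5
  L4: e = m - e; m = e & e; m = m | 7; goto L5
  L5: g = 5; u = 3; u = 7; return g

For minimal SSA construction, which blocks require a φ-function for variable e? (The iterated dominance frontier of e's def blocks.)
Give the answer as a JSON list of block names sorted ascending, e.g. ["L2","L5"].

Answer: ["L5"]

Working:
idom tree: L1←L0 L2←L0 L3←L0 L4←L1 L5←L0
Dom at joins:
  L2: preds {L0,L1}: {L0} ∩ {L0,L1} = {L0}; idom=L0
  L5: preds {L1,L3,L4}: {L0,L1} ∩ {L0,L3} ∩ {L0,L1,L4} = {L0}; idom=L0

Frontier:
  L2←L0: walk · to L0
  L2←L1: walk L1 to L0
  L5←L1: walk L1 to L0
  L5←L3: walk L3 to L0
  L5←L4: walk L4→L1 to L0
  L0: DF=∅
  L1: DF={L2,L5}
  L2: DF=∅
  L3: DF={L5}
  L4: DF={L5}
  L5: DF=∅

φ for e: defs {L0,L4}
  DF⁺ = {L5}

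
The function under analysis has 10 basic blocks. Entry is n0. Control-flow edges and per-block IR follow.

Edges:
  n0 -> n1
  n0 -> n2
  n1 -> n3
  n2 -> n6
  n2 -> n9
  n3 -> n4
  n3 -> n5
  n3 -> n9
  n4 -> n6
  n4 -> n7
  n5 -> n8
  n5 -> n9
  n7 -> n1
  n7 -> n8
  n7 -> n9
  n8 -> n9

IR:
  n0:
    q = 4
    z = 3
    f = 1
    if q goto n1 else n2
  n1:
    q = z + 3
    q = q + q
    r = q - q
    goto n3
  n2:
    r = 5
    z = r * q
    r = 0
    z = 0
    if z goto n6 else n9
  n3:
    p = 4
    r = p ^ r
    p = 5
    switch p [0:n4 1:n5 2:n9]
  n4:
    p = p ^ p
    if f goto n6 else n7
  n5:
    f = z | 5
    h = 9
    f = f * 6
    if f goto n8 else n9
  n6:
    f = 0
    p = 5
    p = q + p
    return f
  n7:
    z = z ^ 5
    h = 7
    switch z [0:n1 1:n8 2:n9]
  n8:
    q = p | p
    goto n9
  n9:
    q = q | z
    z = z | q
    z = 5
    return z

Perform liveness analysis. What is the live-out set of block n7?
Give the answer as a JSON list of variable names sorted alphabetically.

Block summaries:
  n0: {f,q,z} / ∅
  n1: {q,r} / {z}
  n2: {r,z} / {q}
  n3: {p,r} / {r}
  n4: {p} / {f,p}
  n5: {f,h} / {z}
  n6: {f,p} / {q}
  n7: {h,z} / {z}
  n8: {q} / {p}
  n9: {q,z} / {q,z}

Live sets:
  live n0: ∅→{f,q,z}
  live n1: {f,z}→{f,q,r,z}
  live n2: {q}→{q,z}
  live n3: {f,q,r,z}→{f,p,q,z}
  live n4: {f,p,q,z}→{f,p,q,z}
  live n5: {p,q,z}→{p,q,z}
  live n6: {q}→∅
  live n7: {f,p,q,z}→{f,p,q,z}
  live n8: {p,z}→{q,z}
  live n9: {q,z}→∅

live-out(n7) = ["f", "p", "q", "z"]

Answer: ["f", "p", "q", "z"]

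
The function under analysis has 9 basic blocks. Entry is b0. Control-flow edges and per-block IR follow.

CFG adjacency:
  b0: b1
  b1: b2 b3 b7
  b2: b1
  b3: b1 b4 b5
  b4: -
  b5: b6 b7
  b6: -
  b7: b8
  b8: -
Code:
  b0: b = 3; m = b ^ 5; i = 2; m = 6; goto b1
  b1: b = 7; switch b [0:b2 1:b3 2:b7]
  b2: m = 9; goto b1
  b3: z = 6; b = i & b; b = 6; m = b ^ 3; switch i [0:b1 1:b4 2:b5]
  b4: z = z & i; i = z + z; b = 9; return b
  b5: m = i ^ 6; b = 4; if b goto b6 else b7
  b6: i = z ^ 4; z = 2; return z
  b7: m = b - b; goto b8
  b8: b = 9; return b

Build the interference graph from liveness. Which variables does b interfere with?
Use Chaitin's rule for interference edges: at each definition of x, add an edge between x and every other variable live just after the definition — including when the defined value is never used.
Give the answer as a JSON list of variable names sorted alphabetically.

Block summaries:
  b0: {b,i,m} / ∅
  b1: {b} / ∅
  b2: {m} / ∅
  b3: {b,m,z} / {b,i}
  b4: {b,i,z} / {i,z}
  b5: {b,m} / {i}
  b6: {i,z} / {z}
  b7: {m} / {b}
  b8: {b} / ∅

Liveness:
  b0 li=∅ lo={i}
  b1 li={i} lo={b,i}
  b2 li={i} lo={i}
  b3 li={b,i} lo={i,z}
  b4 li={i,z} lo=∅
  b5 li={i,z} lo={b,z}
  b6 li={z} lo=∅
  b7 li={b} lo=∅
  b8 li=∅ lo=∅

Interference:
  b↔{i,z}
  i↔{b,m,z}
  m↔{i,z}
  z↔{b,i,m}

N(b) = ["i", "z"]

Answer: ["i", "z"]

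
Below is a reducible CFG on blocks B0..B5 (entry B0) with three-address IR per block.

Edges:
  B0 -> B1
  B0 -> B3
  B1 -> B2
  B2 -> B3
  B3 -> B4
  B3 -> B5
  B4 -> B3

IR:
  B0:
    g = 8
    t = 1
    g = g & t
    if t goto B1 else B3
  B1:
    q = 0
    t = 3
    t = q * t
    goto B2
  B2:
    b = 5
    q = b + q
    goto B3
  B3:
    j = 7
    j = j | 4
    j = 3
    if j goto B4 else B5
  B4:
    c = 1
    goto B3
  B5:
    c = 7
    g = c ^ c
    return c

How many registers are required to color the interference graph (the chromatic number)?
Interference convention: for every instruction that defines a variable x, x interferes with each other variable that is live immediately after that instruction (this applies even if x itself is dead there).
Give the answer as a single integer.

def/use:
  B0 def {g,t} use ∅
  B1 def {q,t} use ∅
  B2 def {b,q} use {q}
  B3 def {j} use ∅
  B4 def {c} use ∅
  B5 def {c,g} use ∅

Liveness:
  B0 li=∅ lo=∅
  B1 li=∅ lo={q}
  B2 li={q} lo=∅
  B3 li=∅ lo=∅
  B4 li=∅ lo=∅
  B5 li=∅ lo=∅

Interference:
  b: {q}
  c: {g}
  g: {c,t}
  j: ∅
  q: {b,t}
  t: {g,q}

Chromatic number:
  lower bound: {b,q} mutually conflict ⇒ χ ≥ 2
  2-colouring: r0={g,j,q}  r1={b,c,t}
  χ = 2

Answer: 2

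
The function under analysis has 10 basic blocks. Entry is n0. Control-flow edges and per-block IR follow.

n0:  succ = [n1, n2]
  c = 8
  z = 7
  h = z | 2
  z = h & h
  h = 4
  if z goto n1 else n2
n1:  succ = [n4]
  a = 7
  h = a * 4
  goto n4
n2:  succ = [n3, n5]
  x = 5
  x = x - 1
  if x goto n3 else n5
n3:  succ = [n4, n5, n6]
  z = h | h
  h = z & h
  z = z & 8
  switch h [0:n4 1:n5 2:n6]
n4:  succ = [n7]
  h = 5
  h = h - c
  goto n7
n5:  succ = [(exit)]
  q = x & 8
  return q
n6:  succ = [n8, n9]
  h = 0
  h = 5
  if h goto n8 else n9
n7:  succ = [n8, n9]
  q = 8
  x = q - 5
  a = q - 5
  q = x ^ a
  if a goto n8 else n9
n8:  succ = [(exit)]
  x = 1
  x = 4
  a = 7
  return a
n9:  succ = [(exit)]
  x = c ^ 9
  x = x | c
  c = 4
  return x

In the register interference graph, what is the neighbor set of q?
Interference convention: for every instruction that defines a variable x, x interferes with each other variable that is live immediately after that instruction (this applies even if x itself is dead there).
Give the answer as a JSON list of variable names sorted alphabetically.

Per-block:
  n0 def {c,h,z} use ∅
  n1 def {a,h} use ∅
  n2 def {x} use ∅
  n3 def {h,z} use {h}
  n4 def {h} use {c}
  n5 def {q} use {x}
  n6 def {h} use ∅
  n7 def {a,q,x} use ∅
  n8 def {a,x} use ∅
  n9 def {c,x} use {c}

Live sets:
  live n0: ∅→{c,h}
  live n1: {c}→{c}
  live n2: {c,h}→{c,h,x}
  live n3: {c,h,x}→{c,x}
  live n4: {c}→{c}
  live n5: {x}→∅
  live n6: {c}→{c}
  live n7: {c}→{c}
  live n8: ∅→∅
  live n9: {c}→∅

Conflict graph:
  a — {c,q,x}
  c — {a,h,q,x,z}
  h — {c,x,z}
  q — {a,c,x}
  x — {a,c,h,q,z}
  z — {c,h,x}

N(q) = ["a", "c", "x"]

Answer: ["a", "c", "x"]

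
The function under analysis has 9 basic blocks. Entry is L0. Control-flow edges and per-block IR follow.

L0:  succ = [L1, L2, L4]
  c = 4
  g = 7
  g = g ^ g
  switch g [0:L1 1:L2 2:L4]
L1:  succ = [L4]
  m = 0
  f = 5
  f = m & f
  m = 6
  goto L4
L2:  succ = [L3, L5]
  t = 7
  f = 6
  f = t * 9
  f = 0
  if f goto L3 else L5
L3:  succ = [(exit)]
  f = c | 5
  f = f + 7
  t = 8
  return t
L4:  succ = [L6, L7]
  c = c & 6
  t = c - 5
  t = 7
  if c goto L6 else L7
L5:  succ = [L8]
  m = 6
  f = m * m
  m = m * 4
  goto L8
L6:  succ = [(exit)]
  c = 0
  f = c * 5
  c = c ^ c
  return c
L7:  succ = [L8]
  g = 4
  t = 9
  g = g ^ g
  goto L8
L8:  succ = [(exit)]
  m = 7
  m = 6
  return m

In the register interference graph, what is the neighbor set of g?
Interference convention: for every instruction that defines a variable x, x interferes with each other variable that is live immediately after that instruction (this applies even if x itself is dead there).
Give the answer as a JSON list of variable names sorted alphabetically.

Per-block:
  L0 def {c,g} use ∅
  L1 def {f,m} use ∅
  L2 def {f,t} use ∅
  L3 def {f,t} use {c}
  L4 def {c,t} use {c}
  L5 def {f,m} use ∅
  L6 def {c,f} use ∅
  L7 def {g,t} use ∅
  L8 def {m} use ∅

Backward fixpoint:
  L0 li=∅ lo={c}
  L1 li={c} lo={c}
  L2 li={c} lo={c}
  L3 li={c} lo=∅
  L4 li={c} lo=∅
  L5 li=∅ lo=∅
  L6 li=∅ lo=∅
  L7 li=∅ lo=∅
  L8 li=∅ lo=∅

Conflict graph:
  c↔{f,g,m,t}
  f↔{c,m,t}
  g↔{c,t}
  m↔{c,f}
  t↔{c,f,g}

N(g) = ["c", "t"]

Answer: ["c", "t"]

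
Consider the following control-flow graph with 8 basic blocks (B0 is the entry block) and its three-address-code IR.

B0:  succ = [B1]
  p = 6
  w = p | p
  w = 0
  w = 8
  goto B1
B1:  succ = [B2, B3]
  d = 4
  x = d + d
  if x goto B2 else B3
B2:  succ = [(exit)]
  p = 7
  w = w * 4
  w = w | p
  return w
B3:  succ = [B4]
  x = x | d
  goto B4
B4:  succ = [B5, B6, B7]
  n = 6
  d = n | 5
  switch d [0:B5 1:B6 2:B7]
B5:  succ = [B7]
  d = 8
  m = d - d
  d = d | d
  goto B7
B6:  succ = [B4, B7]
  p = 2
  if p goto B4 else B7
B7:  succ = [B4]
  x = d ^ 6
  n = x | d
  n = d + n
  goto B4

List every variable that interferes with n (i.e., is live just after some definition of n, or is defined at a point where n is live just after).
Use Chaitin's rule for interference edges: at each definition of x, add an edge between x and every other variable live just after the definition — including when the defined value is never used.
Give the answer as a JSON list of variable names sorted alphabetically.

def/use:
  B0 def {p,w} use ∅
  B1 def {d,x} use ∅
  B2 def {p,w} use {w}
  B3 def {x} use {d,x}
  B4 def {d,n} use ∅
  B5 def {d,m} use ∅
  B6 def {p} use ∅
  B7 def {n,x} use {d}

Live sets:
  B0 li=∅ lo={w}
  B1 li={w} lo={d,w,x}
  B2 li={w} lo=∅
  B3 li={d,x} lo=∅
  B4 li=∅ lo={d}
  B5 li=∅ lo={d}
  B6 li={d} lo={d}
  B7 li={d} lo=∅

Conflict graph:
  d↔{m,n,p,w,x}
  m↔{d}
  n↔{d}
  p↔{d,w}
  w↔{d,p,x}
  x↔{d,w}

N(n) = ["d"]

Answer: ["d"]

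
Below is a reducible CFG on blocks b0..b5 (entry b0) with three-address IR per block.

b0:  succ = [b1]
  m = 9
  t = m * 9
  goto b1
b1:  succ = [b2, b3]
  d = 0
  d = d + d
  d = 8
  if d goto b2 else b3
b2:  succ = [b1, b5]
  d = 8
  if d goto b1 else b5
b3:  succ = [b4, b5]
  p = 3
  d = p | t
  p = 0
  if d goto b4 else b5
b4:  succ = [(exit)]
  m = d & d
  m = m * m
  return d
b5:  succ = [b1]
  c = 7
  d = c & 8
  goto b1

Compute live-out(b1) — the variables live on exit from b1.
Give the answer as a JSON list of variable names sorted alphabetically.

Answer: ["t"]

Working:
Per-block:
  b0 def {m,t} use ∅
  b1 def {d} use ∅
  b2 def {d} use ∅
  b3 def {d,p} use {t}
  b4 def {m} use {d}
  b5 def {c,d} use ∅

Liveness:
  b0 li=∅ lo={t}
  b1 li={t} lo={t}
  b2 li={t} lo={t}
  b3 li={t} lo={d,t}
  b4 li={d} lo=∅
  b5 li={t} lo={t}

live-out(b1) = ["t"]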